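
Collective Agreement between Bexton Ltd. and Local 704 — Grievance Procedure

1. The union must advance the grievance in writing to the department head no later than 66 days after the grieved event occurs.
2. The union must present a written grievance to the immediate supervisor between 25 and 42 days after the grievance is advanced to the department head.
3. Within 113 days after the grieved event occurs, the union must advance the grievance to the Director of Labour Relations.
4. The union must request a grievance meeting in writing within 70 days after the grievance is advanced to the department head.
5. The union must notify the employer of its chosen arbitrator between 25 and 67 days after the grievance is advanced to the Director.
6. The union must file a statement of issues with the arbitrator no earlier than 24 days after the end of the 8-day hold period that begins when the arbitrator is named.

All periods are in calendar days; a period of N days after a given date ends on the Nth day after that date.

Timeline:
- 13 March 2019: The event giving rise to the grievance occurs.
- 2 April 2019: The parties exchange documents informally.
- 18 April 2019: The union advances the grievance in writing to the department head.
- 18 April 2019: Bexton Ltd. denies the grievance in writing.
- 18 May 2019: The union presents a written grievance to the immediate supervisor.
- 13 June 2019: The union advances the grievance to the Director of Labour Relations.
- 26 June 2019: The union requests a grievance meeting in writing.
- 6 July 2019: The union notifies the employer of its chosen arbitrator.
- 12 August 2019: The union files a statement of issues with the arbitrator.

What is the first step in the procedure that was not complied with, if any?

(1) due by 13 March 2019 + 66 days = 18 May 2019; 18 April 2019 is within that limit.
(2) the permitted window runs from 18 April 2019 + 25 = 13 May 2019 to 18 April 2019 + 42 = 30 May 2019; 18 May 2019 falls inside that range.
(3) due by 13 March 2019 + 113 days = 4 July 2019; done 13 June 2019 — timely.
(4) due by 18 April 2019 + 70 days = 27 June 2019; done 26 June 2019 — timely.
(5) the permitted window runs from 13 June 2019 + 25 = 8 July 2019 to 13 June 2019 + 67 = 19 August 2019; done 6 July 2019 — 2 days before the window opened.

Step 5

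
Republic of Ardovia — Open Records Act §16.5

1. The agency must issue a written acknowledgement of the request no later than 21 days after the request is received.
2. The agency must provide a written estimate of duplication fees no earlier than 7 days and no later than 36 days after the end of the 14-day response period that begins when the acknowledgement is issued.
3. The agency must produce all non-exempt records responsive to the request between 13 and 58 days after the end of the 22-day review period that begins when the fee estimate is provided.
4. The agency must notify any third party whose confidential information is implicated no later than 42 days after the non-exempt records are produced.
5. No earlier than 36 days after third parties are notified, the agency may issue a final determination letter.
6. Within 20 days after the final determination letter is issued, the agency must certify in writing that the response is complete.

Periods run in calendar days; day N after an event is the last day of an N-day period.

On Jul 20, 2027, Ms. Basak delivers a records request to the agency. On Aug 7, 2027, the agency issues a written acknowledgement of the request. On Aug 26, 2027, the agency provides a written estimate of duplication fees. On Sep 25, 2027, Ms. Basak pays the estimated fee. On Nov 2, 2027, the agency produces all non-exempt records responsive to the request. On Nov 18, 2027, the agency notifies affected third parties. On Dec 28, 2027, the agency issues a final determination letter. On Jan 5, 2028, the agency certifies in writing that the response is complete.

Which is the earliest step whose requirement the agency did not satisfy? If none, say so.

Step 2

Step 1 — counting 21 days from Jul 20, 2027 (when the request is received) gives a deadline of Aug 10, 2027; done Aug 7, 2027 — timely.
Step 2 — 7 and 36 days from Aug 21, 2027 (end of the 14-day response period, which began when the acknowledgement is issued on Aug 7, 2027) are Aug 28, 2027 and Sep 26, 2027 respectively; done Aug 26, 2027 — 2 days before the window opened.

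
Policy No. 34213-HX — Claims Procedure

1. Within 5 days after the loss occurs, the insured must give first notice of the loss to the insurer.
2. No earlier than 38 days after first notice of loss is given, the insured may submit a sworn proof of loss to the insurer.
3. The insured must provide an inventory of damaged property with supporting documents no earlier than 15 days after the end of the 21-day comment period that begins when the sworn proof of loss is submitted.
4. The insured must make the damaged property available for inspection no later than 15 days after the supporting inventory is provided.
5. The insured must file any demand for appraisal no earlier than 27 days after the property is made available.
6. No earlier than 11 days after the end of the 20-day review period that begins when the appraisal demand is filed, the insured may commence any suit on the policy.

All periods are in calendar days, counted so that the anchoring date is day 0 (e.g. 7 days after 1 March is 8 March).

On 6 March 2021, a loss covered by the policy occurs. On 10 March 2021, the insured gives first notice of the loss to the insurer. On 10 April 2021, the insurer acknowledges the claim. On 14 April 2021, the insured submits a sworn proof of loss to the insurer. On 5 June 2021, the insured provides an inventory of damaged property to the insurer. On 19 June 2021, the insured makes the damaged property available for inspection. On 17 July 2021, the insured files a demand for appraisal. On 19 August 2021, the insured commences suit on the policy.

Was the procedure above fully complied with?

No

Step 1 — counting 5 days from 6 March 2021 (when the loss occurs) gives a deadline of 11 March 2021; completed 10 March 2021, before the deadline.
Step 2 — must wait 38 days from 10 March 2021 (when first notice of loss is given), so not before 17 April 2021; done 14 April 2021 — 3 days too early.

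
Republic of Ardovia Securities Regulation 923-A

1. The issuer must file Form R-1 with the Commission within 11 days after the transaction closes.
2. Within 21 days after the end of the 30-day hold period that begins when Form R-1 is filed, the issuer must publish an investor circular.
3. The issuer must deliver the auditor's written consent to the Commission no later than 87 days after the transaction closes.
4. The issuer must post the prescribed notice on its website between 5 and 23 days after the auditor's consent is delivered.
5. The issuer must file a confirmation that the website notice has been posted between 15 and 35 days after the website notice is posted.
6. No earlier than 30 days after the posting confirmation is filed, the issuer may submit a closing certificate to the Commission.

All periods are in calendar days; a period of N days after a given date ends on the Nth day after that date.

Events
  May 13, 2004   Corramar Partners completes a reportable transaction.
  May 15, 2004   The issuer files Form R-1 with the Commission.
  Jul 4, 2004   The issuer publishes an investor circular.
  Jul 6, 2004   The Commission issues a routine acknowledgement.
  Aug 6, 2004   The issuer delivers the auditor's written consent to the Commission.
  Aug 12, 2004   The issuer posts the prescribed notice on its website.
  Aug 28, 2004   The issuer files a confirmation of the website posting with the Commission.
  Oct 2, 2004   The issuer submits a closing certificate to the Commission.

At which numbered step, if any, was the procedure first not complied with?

Step 1: 11 days after May 13, 2004 (when the transaction closes) is May 24, 2004; completed May 15, 2004, before the deadline.
Step 2: 21 days after Jun 14, 2004 (end of the 30-day hold period, which began when Form R-1 is filed on May 15, 2004) is Jul 5, 2004; completed Jul 4, 2004, before the deadline.
Step 3: 87 days after May 13, 2004 (when the transaction closes) is Aug 8, 2004; completed Aug 6, 2004, before the deadline.
Step 4: the window is 5–23 days after Aug 6, 2004 (when the auditor's consent is delivered), so Aug 11, 2004 through Aug 29, 2004; done Aug 12, 2004 — within the window.
Step 5: the window is 15–35 days after Aug 12, 2004 (when the website notice is posted), so Aug 27, 2004 through Sep 16, 2004; done Aug 28, 2004, which is between those dates.
Step 6: the earliest permitted date is 30 days after Aug 28, 2004 (when the posting confirmation is filed), i.e. Sep 27, 2004; done Oct 2, 2004, after the minimum wait.

None — every step was satisfied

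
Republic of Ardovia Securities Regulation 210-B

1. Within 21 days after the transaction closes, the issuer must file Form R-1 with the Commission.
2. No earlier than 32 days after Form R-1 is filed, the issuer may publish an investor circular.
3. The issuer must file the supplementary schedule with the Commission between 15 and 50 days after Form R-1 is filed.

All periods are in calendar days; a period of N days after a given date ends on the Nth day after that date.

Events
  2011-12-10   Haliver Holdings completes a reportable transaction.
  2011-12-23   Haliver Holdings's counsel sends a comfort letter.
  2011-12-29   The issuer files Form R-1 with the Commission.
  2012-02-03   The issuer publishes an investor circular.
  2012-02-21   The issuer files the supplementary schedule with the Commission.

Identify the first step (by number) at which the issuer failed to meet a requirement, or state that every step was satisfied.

Step 1 — counting 21 days from 2011-12-10 (when the transaction closes) gives a deadline of 2011-12-31; completed 2011-12-29, before the deadline.
Step 2 — must wait 32 days from 2011-12-29 (when Form R-1 is filed), so not before 2012-01-30; done 2012-02-03 — permitted.
Step 3 — 15 and 50 days from 2011-12-29 (when Form R-1 is filed) are 2012-01-13 and 2012-02-17 respectively; done 2012-02-21 — 4 days after the window closed.

Step 3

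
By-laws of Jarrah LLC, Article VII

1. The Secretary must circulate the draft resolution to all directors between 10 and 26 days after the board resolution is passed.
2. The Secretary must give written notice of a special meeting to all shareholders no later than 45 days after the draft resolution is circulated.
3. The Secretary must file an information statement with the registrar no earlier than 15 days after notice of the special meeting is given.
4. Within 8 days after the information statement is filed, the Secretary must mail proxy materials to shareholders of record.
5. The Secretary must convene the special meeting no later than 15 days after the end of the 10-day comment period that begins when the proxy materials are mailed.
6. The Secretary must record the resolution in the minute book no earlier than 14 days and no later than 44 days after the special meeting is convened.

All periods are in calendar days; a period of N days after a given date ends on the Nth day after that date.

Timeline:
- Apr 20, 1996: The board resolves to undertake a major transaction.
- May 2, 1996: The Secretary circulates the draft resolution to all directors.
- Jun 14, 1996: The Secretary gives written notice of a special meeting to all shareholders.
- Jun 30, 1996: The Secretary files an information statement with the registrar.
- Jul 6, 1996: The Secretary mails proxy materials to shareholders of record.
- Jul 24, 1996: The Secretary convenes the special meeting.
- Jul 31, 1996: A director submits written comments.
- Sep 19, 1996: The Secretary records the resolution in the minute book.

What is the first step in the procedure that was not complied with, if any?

Step 1 — 10 and 26 days from Apr 20, 1996 (when the board resolution is passed) are Apr 30, 1996 and May 16, 1996 respectively; done May 2, 1996 — within the window.
Step 2 — counting 45 days from May 2, 1996 (when the draft resolution is circulated) gives a deadline of Jun 16, 1996; Jun 14, 1996 is within that limit.
Step 3 — must wait 15 days from Jun 14, 1996 (when notice of the special meeting is given), so not before Jun 29, 1996; Jun 30, 1996 is on or after that date.
Step 4 — counting 8 days from Jun 30, 1996 (when the information statement is filed) gives a deadline of Jul 8, 1996; completed Jul 6, 1996, before the deadline.
Step 5 — counting 15 days from Jul 16, 1996 (end of the 10-day comment period, which began when the proxy materials are mailed on Jul 6, 1996) gives a deadline of Jul 31, 1996; completed Jul 24, 1996, before the deadline.
Step 6 — 14 and 44 days from Jul 24, 1996 (when the special meeting is convened) are Aug 7, 1996 and Sep 6, 1996 respectively; done Sep 19, 1996 — 13 days after the window closed.
The procedure was therefore not followed at step 6.

Step 6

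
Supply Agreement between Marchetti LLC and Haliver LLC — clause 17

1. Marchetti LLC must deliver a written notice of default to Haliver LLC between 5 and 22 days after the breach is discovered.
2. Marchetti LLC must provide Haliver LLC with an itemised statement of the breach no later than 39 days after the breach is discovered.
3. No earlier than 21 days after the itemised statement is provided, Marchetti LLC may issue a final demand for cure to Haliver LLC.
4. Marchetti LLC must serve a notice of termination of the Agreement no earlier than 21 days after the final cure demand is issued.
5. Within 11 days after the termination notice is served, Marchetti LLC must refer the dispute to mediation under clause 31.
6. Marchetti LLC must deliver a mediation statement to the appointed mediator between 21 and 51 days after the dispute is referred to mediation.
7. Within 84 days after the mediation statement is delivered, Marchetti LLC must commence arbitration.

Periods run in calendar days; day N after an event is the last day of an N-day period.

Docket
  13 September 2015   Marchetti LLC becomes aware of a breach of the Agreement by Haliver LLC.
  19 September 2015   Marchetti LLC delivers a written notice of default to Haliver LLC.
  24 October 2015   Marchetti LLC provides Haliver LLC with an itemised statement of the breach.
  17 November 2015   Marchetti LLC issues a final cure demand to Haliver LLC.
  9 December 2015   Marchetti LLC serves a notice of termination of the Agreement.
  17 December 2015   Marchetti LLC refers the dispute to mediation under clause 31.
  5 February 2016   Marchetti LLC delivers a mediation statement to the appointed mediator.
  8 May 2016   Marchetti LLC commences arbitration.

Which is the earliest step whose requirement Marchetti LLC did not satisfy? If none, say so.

(1) the permitted window runs from 13 September 2015 + 5 = 18 September 2015 to 13 September 2015 + 22 = 5 October 2015; done 19 September 2015 — within the window.
(2) due by 13 September 2015 + 39 days = 22 October 2015; done 24 October 2015 — 2 days late.

Step 2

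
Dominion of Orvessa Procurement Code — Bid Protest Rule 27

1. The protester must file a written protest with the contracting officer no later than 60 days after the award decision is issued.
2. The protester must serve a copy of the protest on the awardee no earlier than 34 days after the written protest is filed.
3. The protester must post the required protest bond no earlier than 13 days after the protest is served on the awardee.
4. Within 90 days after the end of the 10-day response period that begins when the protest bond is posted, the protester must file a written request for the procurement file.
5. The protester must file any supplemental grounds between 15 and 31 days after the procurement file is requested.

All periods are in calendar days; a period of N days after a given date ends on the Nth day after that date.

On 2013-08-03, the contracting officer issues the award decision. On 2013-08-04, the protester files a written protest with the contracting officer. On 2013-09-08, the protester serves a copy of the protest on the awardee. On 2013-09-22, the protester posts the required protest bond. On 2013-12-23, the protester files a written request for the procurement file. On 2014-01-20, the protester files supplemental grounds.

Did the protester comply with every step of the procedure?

Step 1 — counting 60 days from 2013-08-03 (when the award decision is issued) gives a deadline of 2013-10-02; 2013-08-04 is within that limit.
Step 2 — must wait 34 days from 2013-08-04 (when the written protest is filed), so not before 2013-09-07; 2013-09-08 is on or after that date.
Step 3 — must wait 13 days from 2013-09-08 (when the protest is served on the awardee), so not before 2013-09-21; done 2013-09-22 — permitted.
Step 4 — counting 90 days from 2013-10-02 (end of the 10-day response period, which began when the protest bond is posted on 2013-09-22) gives a deadline of 2013-12-31; 2013-12-23 is within that limit.
Step 5 — 15 and 31 days from 2013-12-23 (when the procurement file is requested) are 2014-01-07 and 2014-01-23 respectively; done 2014-01-20, which is between those dates.

Yes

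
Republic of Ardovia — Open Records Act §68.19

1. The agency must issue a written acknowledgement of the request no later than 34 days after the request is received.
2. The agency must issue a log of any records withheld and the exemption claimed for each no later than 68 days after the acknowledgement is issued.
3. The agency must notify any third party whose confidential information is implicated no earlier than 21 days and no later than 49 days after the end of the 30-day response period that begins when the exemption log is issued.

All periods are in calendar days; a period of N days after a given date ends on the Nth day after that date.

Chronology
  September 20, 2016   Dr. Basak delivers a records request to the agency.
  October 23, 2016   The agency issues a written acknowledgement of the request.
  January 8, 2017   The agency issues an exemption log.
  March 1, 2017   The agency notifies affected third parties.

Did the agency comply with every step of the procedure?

No

Step 1 — counting 34 days from September 20, 2016 (when the request is received) gives a deadline of October 24, 2016; done October 23, 2016 — timely.
Step 2 — counting 68 days from October 23, 2016 (when the acknowledgement is issued) gives a deadline of December 30, 2016; not done until January 8, 2017, 9 days after the deadline.
The analysis stops there.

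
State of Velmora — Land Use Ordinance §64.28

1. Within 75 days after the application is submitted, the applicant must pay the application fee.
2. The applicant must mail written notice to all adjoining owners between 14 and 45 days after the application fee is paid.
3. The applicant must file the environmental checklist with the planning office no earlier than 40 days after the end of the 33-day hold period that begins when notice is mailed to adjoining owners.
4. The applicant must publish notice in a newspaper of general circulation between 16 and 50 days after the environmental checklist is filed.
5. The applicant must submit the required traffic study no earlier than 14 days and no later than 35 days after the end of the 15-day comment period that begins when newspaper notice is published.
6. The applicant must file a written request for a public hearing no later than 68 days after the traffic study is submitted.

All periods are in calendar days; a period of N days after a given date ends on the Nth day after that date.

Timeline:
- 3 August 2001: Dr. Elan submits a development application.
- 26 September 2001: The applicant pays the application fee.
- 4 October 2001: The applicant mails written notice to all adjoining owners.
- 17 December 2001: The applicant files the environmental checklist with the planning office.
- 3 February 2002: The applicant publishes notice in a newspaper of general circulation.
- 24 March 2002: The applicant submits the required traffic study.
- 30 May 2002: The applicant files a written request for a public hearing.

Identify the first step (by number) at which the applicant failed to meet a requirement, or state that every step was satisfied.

Step 2

Step 1: 75 days after 3 August 2001 (when the application is submitted) is 17 October 2001; completed 26 September 2001, before the deadline.
Step 2: the window is 14–45 days after 26 September 2001 (when the application fee is paid), so 10 October 2001 through 10 November 2001; 4 October 2001 is 6 days too early.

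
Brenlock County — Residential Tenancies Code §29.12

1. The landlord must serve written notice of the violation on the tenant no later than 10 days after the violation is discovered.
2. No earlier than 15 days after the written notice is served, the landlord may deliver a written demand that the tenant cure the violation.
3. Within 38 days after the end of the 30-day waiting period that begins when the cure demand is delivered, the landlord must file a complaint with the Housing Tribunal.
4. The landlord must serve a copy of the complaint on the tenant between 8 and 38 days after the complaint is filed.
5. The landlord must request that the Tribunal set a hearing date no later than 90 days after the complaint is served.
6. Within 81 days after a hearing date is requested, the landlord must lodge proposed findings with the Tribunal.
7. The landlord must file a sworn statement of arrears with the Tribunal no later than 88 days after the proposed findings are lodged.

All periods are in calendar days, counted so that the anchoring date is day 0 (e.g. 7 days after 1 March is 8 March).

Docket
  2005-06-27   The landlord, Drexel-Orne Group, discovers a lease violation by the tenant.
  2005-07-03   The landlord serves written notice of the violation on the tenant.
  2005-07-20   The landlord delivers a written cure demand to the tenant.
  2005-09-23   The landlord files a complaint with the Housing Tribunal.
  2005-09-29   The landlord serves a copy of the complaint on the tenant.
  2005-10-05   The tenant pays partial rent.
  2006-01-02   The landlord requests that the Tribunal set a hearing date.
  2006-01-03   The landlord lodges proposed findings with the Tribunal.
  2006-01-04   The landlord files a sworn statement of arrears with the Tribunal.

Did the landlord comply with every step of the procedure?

Step 1 — counting 10 days from 2005-06-27 (when the violation is discovered) gives a deadline of 2005-07-07; done 2005-07-03 — timely.
Step 2 — must wait 15 days from 2005-07-03 (when the written notice is served), so not before 2005-07-18; done 2005-07-20 — permitted.
Step 3 — counting 38 days from 2005-08-19 (end of the 30-day waiting period, which began when the cure demand is delivered on 2005-07-20) gives a deadline of 2005-09-26; 2005-09-23 is within that limit.
Step 4 — 8 and 38 days from 2005-09-23 (when the complaint is filed) are 2005-10-01 and 2005-10-31 respectively; done 2005-09-29 — 2 days before the window opened.
No need to go further; step 4 was not satisfied.

No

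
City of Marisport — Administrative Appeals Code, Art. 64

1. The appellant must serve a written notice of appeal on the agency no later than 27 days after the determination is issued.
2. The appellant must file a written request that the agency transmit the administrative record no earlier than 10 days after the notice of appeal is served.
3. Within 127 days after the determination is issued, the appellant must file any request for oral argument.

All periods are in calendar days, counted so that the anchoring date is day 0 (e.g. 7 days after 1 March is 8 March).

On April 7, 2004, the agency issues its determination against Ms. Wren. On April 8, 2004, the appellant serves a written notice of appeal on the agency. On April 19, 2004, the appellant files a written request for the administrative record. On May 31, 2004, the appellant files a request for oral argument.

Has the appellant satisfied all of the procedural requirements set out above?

Yes

Step 1 — counting 27 days from April 7, 2004 (when the determination is issued) gives a deadline of May 4, 2004; done April 8, 2004 — timely.
Step 2 — must wait 10 days from April 8, 2004 (when the notice of appeal is served), so not before April 18, 2004; done April 19, 2004 — permitted.
Step 3 — counting 127 days from April 7, 2004 (when the determination is issued) gives a deadline of August 12, 2004; May 31, 2004 is within that limit.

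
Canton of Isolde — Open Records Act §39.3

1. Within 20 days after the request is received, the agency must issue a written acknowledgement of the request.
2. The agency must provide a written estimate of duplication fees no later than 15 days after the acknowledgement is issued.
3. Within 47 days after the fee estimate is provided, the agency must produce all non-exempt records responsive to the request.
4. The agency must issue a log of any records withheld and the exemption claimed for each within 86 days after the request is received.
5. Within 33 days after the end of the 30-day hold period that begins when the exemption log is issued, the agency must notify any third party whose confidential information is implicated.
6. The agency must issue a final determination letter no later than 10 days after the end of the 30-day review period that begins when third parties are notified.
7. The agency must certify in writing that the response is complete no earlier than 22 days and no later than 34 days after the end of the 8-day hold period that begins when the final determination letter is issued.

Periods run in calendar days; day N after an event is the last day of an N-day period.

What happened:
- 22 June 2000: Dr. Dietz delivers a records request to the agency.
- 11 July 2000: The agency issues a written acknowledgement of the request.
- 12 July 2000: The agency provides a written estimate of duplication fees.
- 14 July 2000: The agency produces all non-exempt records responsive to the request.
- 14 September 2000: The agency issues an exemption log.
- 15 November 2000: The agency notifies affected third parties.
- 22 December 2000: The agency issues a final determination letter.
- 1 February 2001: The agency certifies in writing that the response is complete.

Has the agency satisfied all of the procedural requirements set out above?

Yes

(1) due by 22 June 2000 + 20 days = 12 July 2000; completed 11 July 2000, before the deadline.
(2) due by 11 July 2000 + 15 days = 26 July 2000; done 12 July 2000 — timely.
(3) due by 12 July 2000 + 47 days = 28 August 2000; done 14 July 2000 — timely.
(4) due by 22 June 2000 + 86 days = 16 September 2000; completed 14 September 2000, before the deadline.
(5) due by 14 October 2000 + 33 days = 16 November 2000; 15 November 2000 is within that limit.
(6) due by 15 December 2000 + 10 days = 25 December 2000; completed 22 December 2000, before the deadline.
(7) the permitted window runs from 30 December 2000 + 22 = 21 January 2001 to 30 December 2000 + 34 = 2 February 2001; 1 February 2001 falls inside that range.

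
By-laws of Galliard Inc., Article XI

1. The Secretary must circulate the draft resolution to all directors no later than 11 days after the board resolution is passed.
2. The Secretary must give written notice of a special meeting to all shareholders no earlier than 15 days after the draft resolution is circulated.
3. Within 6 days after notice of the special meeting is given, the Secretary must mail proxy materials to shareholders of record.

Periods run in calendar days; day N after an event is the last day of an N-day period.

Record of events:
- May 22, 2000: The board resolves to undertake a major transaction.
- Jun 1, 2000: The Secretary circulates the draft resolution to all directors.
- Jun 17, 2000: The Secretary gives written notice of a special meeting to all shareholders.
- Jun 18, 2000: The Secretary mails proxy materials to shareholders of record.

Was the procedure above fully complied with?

Step 1: 11 days after May 22, 2000 (when the board resolution is passed) is Jun 2, 2000; done Jun 1, 2000 — timely.
Step 2: the earliest permitted date is 15 days after Jun 1, 2000 (when the draft resolution is circulated), i.e. Jun 16, 2000; Jun 17, 2000 is on or after that date.
Step 3: 6 days after Jun 17, 2000 (when notice of the special meeting is given) is Jun 23, 2000; Jun 18, 2000 is within that limit.

Yes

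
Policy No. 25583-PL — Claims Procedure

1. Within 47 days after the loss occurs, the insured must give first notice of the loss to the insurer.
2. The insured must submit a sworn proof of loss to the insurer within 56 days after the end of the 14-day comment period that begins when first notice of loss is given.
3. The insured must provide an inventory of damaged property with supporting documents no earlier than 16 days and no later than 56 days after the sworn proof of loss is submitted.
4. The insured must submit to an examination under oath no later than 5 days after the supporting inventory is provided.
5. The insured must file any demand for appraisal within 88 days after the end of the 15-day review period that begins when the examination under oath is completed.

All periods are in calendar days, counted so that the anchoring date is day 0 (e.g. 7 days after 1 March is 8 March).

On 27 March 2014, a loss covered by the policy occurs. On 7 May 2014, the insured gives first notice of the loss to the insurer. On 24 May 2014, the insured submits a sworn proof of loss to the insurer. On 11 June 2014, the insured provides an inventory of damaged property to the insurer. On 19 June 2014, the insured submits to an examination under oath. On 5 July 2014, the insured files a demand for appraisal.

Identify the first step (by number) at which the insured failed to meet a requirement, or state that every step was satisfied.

Step 4

(1) due by 27 March 2014 + 47 days = 13 May 2014; 7 May 2014 is within that limit.
(2) due by 21 May 2014 + 56 days = 16 July 2014; done 24 May 2014 — timely.
(3) the permitted window runs from 24 May 2014 + 16 = 9 June 2014 to 24 May 2014 + 56 = 19 July 2014; done 11 June 2014 — within the window.
(4) due by 11 June 2014 + 5 days = 16 June 2014; not done until 19 June 2014, 3 days after the deadline.
Later steps need not be reached.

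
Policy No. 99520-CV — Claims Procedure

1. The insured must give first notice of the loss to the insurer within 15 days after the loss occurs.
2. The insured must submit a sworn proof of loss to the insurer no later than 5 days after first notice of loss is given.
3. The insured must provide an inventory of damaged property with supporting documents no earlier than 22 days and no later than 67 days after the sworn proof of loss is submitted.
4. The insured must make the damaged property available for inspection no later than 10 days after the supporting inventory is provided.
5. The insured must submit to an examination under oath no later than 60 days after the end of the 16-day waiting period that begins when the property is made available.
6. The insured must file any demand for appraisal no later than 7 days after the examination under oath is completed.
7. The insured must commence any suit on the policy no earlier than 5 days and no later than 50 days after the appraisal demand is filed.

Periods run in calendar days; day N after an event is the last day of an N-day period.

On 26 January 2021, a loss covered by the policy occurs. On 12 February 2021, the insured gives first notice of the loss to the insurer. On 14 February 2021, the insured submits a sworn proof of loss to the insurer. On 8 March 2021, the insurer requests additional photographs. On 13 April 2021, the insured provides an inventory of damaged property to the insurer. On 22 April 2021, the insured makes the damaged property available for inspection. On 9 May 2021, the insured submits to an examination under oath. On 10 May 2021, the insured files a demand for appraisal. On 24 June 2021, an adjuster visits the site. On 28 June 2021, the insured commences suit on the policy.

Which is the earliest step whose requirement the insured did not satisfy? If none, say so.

Step 1

Step 1 — counting 15 days from 26 January 2021 (when the loss occurs) gives a deadline of 10 February 2021; not done until 12 February 2021, 2 days after the deadline.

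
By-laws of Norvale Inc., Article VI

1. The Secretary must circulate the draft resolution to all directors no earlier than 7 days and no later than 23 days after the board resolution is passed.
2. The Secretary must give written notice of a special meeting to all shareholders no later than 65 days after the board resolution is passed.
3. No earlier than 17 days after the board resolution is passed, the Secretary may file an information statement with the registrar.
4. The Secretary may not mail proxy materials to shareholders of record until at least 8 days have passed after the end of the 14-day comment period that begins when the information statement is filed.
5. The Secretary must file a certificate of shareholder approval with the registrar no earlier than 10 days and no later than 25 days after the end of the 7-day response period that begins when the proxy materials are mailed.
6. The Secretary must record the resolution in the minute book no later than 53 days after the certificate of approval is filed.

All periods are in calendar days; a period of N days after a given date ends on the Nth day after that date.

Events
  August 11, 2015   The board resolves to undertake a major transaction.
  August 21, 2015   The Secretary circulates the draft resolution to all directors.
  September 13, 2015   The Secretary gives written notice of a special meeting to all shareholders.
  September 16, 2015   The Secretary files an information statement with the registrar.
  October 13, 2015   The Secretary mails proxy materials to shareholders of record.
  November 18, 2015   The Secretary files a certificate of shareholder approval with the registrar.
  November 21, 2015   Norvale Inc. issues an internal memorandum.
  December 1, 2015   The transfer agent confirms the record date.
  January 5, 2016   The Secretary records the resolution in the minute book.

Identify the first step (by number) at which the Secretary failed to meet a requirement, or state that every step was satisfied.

Step 1: the window is 7–23 days after August 11, 2015 (when the board resolution is passed), so August 18, 2015 through September 3, 2015; done August 21, 2015 — within the window.
Step 2: 65 days after August 11, 2015 (when the board resolution is passed) is October 15, 2015; done September 13, 2015 — timely.
Step 3: the earliest permitted date is 17 days after August 11, 2015 (when the board resolution is passed), i.e. August 28, 2015; done September 16, 2015, after the minimum wait.
Step 4: the earliest permitted date is 8 days after September 30, 2015 (end of the 14-day comment period, which began when the information statement is filed on September 16, 2015), i.e. October 8, 2015; October 13, 2015 is on or after that date.
Step 5: the window is 10–25 days after October 20, 2015 (end of the 7-day response period, which began when the proxy materials are mailed on October 13, 2015), so October 30, 2015 through November 14, 2015; done November 18, 2015 — 4 days after the window closed.

Step 5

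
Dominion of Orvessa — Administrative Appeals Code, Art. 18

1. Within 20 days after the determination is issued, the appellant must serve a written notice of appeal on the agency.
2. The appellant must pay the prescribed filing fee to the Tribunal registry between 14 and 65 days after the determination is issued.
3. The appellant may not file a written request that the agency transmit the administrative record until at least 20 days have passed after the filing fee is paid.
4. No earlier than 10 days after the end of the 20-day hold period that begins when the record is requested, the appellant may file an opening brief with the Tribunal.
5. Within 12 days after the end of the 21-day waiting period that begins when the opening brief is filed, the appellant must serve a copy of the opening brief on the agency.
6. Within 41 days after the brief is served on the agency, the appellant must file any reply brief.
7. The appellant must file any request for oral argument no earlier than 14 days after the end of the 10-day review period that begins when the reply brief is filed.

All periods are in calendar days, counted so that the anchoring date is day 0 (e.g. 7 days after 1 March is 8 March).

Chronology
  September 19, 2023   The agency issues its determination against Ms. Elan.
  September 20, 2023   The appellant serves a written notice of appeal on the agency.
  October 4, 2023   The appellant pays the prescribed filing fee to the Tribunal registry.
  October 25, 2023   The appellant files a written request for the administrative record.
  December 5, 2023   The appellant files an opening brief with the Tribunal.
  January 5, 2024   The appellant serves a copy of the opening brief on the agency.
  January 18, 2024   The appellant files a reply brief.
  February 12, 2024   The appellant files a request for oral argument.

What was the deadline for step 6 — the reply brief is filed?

February 15, 2024

Step 6 runs from January 5, 2024, when the brief is served on the agency. 41 days after January 5, 2024 is February 15, 2024.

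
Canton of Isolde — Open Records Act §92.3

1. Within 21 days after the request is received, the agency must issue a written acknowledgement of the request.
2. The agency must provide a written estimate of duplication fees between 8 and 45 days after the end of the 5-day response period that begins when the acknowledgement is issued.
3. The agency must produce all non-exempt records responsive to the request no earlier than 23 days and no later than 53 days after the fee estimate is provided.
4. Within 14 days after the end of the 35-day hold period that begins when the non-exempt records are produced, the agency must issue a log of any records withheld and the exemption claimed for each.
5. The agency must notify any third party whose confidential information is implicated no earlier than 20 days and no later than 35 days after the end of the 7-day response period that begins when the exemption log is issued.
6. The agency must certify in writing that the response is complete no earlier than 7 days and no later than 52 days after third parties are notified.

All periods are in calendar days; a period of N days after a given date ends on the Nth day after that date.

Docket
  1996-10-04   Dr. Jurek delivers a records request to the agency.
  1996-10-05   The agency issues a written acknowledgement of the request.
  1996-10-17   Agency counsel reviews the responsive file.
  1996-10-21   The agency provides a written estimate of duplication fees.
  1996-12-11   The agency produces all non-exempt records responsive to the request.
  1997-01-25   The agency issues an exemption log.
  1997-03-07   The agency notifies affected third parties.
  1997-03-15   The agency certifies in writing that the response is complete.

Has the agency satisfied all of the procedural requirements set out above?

Step 1: 21 days after 1996-10-04 (when the request is received) is 1996-10-25; 1996-10-05 is within that limit.
Step 2: the window is 8–45 days after 1996-10-10 (end of the 5-day response period, which began when the acknowledgement is issued on 1996-10-05), so 1996-10-18 through 1996-11-24; done 1996-10-21 — within the window.
Step 3: the window is 23–53 days after 1996-10-21 (when the fee estimate is provided), so 1996-11-13 through 1996-12-13; done 1996-12-11, which is between those dates.
Step 4: 14 days after 1997-01-15 (end of the 35-day hold period, which began when the non-exempt records are produced on 1996-12-11) is 1997-01-29; completed 1997-01-25, before the deadline.
Step 5: the window is 20–35 days after 1997-02-01 (end of the 7-day response period, which began when the exemption log is issued on 1997-01-25), so 1997-02-21 through 1997-03-08; 1997-03-07 falls inside that range.
Step 6: the window is 7–52 days after 1997-03-07 (when third parties are notified), so 1997-03-14 through 1997-04-28; 1997-03-15 falls inside that range.

Yes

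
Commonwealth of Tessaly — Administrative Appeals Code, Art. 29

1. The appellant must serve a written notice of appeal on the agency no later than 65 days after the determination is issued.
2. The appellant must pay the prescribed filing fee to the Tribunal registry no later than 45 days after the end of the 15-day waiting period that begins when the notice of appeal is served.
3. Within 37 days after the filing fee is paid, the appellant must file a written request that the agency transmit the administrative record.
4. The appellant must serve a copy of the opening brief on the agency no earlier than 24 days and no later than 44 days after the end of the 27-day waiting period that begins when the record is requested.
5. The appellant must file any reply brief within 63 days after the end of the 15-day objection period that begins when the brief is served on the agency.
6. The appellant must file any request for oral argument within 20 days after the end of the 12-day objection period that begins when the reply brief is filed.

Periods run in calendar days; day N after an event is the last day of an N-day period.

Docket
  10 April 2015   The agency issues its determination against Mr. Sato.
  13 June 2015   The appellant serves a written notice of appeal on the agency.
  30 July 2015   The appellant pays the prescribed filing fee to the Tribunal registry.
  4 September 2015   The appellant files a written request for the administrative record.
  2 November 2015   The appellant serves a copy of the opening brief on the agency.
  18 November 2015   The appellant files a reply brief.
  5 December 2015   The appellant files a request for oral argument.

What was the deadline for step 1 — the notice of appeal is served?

14 June 2015

Step 1 runs from 10 April 2015, when the determination is issued. 65 days after 10 April 2015 is 14 June 2015.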